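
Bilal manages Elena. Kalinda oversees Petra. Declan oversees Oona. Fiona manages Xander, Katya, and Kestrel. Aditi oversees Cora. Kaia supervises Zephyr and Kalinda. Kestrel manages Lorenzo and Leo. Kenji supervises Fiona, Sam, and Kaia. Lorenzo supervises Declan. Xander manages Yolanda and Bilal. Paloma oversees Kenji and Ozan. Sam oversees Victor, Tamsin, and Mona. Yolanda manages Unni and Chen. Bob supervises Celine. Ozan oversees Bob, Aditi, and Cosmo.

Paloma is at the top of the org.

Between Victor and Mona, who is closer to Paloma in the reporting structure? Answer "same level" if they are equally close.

Both Victor and Mona are 3 levels below Paloma.

same level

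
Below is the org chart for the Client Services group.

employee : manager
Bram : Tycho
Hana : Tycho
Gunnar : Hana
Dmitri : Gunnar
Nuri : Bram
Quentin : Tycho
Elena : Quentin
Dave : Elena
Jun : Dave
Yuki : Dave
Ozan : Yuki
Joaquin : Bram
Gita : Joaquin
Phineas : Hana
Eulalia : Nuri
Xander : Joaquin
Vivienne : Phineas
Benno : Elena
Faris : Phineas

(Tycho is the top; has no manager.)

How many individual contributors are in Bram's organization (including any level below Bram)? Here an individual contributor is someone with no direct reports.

The people in Bram's organization with no one reporting to them are Xander, Gita, Eulalia. That is 3.

3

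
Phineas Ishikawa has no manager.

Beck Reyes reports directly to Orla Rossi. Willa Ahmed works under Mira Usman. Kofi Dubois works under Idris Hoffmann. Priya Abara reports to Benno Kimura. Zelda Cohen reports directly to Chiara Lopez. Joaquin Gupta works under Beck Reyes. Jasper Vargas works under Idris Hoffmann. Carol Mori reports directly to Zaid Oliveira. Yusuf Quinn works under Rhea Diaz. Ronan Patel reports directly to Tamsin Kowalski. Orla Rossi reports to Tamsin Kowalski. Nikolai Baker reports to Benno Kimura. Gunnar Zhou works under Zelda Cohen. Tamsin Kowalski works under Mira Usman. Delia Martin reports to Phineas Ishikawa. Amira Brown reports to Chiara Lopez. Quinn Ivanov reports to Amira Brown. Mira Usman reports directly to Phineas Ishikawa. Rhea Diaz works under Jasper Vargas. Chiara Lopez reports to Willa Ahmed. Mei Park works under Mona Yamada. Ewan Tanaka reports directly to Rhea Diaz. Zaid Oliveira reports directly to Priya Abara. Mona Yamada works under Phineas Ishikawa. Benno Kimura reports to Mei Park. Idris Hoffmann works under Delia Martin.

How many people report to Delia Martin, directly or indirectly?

6

Delia Martin directly manages Idris Hoffmann. Under Idris Hoffmann: Kofi Dubois, Jasper Vargas, Rhea Diaz, Ewan Tanaka, Yusuf Quinn (5). That's 6 in total.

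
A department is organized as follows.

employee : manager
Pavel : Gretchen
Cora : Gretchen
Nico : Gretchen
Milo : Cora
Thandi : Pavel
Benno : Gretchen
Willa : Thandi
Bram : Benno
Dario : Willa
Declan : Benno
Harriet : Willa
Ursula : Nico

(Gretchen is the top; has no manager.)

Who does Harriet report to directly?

Harriet reports directly to Willa.

Willa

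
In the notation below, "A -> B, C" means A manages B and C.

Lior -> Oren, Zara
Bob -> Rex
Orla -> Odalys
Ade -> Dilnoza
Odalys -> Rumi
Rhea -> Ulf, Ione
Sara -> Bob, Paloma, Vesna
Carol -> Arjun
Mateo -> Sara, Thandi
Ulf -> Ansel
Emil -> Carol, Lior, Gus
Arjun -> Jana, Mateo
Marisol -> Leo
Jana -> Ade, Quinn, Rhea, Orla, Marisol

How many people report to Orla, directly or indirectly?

2

Orla directly manages Odalys. Under Odalys: Rumi (1). That's 2 in total.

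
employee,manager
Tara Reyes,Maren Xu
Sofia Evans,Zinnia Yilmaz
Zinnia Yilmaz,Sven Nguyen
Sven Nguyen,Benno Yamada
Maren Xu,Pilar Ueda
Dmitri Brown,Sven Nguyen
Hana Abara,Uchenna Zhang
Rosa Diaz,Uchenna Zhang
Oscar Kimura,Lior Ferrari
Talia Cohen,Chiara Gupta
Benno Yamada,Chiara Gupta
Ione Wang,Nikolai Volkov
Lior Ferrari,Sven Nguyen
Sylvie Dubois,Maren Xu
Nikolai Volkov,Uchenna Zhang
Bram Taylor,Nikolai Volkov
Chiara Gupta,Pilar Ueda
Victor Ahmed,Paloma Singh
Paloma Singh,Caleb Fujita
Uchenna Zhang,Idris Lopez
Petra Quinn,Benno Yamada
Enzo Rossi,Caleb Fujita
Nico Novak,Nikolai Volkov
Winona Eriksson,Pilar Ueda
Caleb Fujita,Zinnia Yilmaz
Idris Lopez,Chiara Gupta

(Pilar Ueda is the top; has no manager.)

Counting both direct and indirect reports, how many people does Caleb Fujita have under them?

Caleb Fujita directly manages Paloma Singh, Enzo Rossi. Under Paloma Singh: Victor Ahmed (1). Enzo Rossi has no reports. So Caleb Fujita's organization is 2 direct reports plus everyone under them: 2 + 1 = 3.

3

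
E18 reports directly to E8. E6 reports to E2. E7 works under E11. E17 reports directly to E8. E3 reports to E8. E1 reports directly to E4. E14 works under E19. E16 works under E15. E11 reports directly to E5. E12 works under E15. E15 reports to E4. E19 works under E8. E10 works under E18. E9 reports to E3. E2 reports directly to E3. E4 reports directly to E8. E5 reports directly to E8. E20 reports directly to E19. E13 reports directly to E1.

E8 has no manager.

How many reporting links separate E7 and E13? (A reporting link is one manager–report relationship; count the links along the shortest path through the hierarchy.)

E7 is 3 levels below E8, and E13 is 3 levels below E8 (their lowest common manager). The shortest path runs up from E7 to E8 and back down to E13: 3 + 3 = 6 links.

6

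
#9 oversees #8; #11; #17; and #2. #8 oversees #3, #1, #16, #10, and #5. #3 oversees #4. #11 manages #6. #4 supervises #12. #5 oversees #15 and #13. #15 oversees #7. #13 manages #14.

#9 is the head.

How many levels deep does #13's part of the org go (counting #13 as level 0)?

1

The longest chain under #13 runs #13 → #14, which is 1 level below #13.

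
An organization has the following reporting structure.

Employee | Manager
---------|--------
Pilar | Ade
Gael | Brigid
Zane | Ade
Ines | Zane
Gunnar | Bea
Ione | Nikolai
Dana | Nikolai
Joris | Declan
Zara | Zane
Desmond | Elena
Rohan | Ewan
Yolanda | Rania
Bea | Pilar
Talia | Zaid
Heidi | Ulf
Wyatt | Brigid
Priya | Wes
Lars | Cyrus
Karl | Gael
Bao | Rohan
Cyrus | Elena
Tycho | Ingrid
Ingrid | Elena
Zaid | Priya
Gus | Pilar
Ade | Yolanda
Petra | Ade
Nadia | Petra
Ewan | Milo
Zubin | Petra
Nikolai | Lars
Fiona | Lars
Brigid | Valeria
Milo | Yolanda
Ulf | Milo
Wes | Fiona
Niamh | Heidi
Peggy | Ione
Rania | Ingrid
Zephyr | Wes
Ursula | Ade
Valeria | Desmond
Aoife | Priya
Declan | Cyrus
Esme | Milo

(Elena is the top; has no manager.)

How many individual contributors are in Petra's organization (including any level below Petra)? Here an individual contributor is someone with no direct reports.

The people in Petra's organization with no one reporting to them are Zubin, Nadia. That is 2.

2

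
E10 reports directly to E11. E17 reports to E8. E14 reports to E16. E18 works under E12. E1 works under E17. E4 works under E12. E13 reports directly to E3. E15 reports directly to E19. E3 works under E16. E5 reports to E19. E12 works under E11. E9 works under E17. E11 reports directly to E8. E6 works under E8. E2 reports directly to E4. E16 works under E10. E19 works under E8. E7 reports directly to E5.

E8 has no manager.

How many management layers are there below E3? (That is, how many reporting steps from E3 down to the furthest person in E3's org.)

The longest chain under E3 runs E3 → E13, which is 1 level below E3.

1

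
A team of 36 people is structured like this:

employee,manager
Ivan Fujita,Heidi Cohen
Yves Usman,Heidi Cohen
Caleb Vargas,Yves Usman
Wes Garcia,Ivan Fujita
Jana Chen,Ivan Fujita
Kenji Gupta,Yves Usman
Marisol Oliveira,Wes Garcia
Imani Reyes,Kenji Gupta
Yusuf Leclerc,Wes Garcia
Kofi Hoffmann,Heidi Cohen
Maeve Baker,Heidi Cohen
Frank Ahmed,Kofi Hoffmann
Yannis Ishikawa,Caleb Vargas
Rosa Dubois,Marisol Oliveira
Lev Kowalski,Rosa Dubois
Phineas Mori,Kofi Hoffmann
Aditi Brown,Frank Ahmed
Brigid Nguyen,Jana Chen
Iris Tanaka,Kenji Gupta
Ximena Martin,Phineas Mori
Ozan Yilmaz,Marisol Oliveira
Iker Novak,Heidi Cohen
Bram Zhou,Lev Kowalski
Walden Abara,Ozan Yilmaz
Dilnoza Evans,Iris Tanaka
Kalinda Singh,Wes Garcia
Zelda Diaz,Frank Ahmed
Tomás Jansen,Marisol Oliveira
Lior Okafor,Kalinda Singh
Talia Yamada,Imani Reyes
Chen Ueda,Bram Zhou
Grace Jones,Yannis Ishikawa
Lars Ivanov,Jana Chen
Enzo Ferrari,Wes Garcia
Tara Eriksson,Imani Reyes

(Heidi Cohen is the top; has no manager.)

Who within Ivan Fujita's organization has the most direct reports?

Direct-report counts within Ivan Fujita's organization: Ivan Fujita has 2; Jana Chen has 2; Wes Garcia has 4; Kalinda Singh has 1; Marisol Oliveira has 3; Ozan Yilmaz has 1; Rosa Dubois has 1; Lev Kowalski has 1; Bram Zhou has 1. The largest is 4, held by Wes Garcia.

Wes Garcia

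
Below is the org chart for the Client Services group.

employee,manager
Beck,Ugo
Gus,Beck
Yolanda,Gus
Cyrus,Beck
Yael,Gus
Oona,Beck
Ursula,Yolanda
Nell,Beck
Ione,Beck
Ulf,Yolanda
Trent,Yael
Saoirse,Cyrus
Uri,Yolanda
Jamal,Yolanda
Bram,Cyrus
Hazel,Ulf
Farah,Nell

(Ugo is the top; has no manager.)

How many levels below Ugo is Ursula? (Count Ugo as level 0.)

Chain from Ursula up to Ugo: Ursula → Yolanda → Gus → Beck → Ugo. That is 4 steps up, so Ursula is 4 levels below Ugo.

4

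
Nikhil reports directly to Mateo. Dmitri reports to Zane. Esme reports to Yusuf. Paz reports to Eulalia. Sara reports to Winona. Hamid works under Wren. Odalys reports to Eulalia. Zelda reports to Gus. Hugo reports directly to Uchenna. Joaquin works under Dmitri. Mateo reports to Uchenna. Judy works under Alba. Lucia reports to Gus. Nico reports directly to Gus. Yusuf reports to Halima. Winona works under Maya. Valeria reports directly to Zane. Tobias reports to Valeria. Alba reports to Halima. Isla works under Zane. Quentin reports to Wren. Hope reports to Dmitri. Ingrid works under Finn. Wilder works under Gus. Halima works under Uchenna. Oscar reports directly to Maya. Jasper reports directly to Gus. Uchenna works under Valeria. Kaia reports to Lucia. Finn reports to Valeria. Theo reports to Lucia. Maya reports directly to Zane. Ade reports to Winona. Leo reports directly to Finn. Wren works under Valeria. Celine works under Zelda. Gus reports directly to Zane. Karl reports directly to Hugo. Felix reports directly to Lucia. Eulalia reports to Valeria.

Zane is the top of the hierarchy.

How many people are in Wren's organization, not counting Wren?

2

Wren directly manages Quentin, Hamid. Quentin has no reports. Hamid has no reports. So Wren's organization is 2 direct reports plus everyone under them: 1 + 1 = 2.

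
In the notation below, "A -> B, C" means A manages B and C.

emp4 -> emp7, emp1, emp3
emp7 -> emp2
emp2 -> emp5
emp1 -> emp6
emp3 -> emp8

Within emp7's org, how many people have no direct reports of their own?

The only person in emp7's organization with no one reporting to them is emp5. That is 1.

1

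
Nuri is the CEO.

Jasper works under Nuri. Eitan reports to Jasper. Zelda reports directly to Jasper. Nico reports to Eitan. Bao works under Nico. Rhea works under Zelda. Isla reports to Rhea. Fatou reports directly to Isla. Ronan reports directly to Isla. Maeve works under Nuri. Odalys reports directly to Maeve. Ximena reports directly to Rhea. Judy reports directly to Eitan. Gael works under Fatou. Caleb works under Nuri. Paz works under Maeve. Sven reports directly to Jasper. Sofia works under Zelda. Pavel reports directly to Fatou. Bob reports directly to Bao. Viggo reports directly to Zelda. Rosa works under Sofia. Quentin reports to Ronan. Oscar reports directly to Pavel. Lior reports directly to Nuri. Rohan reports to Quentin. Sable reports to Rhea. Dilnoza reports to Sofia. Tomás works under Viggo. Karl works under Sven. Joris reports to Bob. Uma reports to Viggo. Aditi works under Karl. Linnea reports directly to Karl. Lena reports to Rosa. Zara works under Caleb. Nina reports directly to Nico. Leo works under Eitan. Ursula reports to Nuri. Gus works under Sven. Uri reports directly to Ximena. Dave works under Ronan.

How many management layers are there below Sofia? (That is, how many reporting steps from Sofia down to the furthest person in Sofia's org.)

2

The longest chain under Sofia runs Sofia → Rosa → Lena, which is 2 levels below Sofia.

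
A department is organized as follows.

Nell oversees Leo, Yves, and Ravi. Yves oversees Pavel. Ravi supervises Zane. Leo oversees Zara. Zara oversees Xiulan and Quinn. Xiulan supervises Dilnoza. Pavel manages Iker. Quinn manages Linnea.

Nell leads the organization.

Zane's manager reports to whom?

Nell

Zane reports to Ravi, and Ravi reports to Nell. So Zane's skip-level manager is Nell.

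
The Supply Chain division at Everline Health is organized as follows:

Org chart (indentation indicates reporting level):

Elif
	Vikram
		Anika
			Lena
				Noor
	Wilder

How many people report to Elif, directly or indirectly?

Elif directly manages Vikram, Wilder. Under Vikram: Anika, Lena, Noor (3). Wilder has no reports. So Elif's organization is 2 direct reports plus everyone under them: 4 + 1 = 5.

5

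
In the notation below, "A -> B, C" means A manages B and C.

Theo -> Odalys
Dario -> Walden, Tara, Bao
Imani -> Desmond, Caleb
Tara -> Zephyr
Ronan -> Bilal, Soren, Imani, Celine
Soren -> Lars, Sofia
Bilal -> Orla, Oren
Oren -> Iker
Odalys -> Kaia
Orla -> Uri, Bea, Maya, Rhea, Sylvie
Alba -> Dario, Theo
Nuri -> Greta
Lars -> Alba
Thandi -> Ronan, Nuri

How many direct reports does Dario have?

Dario directly manages Walden, Tara, Bao. That is 3 direct reports.

3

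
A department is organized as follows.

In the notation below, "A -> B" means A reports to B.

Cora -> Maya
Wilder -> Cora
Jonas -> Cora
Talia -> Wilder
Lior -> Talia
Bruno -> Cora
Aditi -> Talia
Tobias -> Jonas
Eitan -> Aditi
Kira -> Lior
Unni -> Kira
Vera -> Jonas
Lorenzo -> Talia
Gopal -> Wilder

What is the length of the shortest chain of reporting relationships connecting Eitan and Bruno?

5

Eitan is 4 levels below Cora, and Bruno is 1 level below Cora (their lowest common manager). The shortest path runs up from Eitan to Cora and back down to Bruno: 4 + 1 = 5 links.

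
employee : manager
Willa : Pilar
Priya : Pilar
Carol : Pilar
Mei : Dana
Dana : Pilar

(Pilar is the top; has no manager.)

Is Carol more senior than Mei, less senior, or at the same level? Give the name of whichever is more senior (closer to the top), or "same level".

Carol

Carol is 1 level below Pilar; Mei is 2. Carol is higher.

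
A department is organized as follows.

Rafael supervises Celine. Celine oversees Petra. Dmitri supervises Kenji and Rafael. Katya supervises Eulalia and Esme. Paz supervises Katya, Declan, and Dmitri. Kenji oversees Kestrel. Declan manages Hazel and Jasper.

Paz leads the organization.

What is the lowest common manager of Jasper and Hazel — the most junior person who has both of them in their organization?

Jasper's chain of managers is Declan, Paz. Hazel's chain of managers is Declan, Paz. The first manager that appears in both chains is Declan.

Declan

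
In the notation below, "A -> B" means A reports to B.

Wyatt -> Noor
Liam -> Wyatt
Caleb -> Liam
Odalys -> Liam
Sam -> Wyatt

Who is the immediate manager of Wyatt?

Wyatt reports directly to Noor.

Noor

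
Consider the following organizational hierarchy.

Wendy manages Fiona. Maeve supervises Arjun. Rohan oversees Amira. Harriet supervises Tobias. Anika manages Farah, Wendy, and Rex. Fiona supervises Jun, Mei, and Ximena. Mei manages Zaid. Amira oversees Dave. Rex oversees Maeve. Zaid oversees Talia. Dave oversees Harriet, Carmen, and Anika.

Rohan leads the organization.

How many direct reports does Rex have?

1

Rex directly manages Maeve. That is 1 direct report.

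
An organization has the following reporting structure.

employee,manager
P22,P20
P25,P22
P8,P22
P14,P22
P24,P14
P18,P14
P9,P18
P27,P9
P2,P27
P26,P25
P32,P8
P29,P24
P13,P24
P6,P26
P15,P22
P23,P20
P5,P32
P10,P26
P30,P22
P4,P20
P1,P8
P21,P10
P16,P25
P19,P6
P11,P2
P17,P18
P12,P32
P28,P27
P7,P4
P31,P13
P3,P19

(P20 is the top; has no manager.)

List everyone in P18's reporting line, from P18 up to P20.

P18 -> P14 -> P22 -> P20

P18 reports to P14. P14 reports to P22. P22 reports to P20. P20 is at the top.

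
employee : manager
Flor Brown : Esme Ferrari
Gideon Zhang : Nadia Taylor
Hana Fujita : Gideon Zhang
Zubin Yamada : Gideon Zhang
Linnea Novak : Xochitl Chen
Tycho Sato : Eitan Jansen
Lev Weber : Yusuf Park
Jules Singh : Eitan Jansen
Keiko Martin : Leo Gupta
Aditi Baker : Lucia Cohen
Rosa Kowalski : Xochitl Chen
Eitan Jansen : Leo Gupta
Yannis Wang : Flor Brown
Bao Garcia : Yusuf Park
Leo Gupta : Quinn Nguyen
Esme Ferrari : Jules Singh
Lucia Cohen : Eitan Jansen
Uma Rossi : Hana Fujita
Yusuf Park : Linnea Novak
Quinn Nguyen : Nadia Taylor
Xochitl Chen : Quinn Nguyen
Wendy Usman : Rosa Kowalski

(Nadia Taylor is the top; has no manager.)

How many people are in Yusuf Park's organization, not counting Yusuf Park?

Yusuf Park directly manages Bao Garcia, Lev Weber. Bao Garcia has no reports. Lev Weber has no reports. So Yusuf Park's organization is 2 direct reports plus everyone under them: 1 + 1 = 2.

2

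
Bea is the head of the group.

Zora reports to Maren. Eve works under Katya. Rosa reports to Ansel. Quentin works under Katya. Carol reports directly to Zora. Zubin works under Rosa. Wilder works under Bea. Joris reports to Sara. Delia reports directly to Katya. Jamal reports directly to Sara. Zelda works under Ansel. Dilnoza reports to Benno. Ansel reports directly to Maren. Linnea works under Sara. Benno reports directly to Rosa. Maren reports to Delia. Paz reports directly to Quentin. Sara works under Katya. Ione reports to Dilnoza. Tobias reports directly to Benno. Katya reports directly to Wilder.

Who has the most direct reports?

Direct-report counts: Bea has 1; Wilder has 1; Katya has 4; Delia has 1; Maren has 2; Zora has 1; Ansel has 2; Rosa has 2; Benno has 2; Dilnoza has 1; Quentin has 1; Sara has 3. The largest is 4, held by Katya.

Katya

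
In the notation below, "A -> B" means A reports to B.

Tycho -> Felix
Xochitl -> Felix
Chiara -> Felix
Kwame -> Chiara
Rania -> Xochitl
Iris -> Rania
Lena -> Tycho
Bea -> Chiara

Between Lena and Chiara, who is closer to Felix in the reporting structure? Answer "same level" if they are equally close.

Lena is 2 levels below Felix; Chiara is 1. Chiara is higher.

Chiara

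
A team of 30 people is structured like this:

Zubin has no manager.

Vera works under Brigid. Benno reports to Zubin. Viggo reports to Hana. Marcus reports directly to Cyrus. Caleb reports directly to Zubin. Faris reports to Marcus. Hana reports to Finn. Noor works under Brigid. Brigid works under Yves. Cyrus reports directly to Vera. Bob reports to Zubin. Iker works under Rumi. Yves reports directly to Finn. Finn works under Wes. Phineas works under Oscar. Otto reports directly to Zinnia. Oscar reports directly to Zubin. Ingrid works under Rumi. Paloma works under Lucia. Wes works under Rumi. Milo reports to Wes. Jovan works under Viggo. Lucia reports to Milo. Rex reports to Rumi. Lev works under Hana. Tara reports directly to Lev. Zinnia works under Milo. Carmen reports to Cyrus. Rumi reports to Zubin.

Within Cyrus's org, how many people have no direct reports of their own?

2

The people in Cyrus's organization with no one reporting to them are Faris, Carmen. That is 2.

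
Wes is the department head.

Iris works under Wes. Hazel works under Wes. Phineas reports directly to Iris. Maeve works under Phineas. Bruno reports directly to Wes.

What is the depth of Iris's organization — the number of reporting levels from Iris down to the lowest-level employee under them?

2

The longest chain under Iris runs Iris → Phineas → Maeve, which is 2 levels below Iris.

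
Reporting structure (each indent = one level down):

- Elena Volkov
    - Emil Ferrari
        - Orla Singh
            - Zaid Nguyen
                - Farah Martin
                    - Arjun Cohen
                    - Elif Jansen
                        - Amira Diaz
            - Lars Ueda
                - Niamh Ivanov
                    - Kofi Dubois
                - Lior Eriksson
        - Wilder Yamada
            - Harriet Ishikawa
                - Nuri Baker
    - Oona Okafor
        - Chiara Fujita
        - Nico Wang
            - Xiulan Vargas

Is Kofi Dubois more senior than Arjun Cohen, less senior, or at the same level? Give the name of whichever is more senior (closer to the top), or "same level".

same level

Both Kofi Dubois and Arjun Cohen are 5 levels below Elena Volkov.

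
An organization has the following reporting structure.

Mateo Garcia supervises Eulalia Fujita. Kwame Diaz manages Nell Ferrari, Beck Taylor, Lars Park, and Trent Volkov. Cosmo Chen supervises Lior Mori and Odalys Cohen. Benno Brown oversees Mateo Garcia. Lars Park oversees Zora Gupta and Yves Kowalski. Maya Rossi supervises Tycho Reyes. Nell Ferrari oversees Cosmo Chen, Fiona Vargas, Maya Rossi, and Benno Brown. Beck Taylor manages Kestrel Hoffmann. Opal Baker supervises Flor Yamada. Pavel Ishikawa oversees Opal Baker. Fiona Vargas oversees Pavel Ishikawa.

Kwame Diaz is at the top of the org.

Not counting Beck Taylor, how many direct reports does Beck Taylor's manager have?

3

Beck Taylor reports to Kwame Diaz. Kwame Diaz's other direct reports are Nell Ferrari, Lars Park, Trent Volkov — 3 peers.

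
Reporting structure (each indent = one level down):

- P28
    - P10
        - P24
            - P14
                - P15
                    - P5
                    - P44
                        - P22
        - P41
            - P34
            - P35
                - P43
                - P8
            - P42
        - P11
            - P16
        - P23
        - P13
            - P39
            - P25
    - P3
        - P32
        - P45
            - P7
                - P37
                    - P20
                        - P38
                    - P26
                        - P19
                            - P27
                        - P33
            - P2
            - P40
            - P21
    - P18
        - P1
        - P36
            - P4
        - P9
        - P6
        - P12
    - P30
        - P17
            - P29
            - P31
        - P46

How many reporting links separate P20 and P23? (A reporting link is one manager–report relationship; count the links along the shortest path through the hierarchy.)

P20 is 5 levels below P28, and P23 is 2 levels below P28 (their lowest common manager). The shortest path runs up from P20 to P28 and back down to P23: 5 + 2 = 7 links.

7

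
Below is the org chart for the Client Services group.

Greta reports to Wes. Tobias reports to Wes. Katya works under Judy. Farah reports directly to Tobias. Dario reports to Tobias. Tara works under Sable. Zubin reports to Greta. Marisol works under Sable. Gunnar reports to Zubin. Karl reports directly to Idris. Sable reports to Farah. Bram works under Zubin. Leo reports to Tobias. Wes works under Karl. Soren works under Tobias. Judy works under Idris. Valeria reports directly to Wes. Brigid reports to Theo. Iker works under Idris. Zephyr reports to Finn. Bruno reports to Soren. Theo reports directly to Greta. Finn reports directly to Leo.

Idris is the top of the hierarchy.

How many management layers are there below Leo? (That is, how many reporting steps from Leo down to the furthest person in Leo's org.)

The longest chain under Leo runs Leo → Finn → Zephyr, which is 2 levels below Leo.

2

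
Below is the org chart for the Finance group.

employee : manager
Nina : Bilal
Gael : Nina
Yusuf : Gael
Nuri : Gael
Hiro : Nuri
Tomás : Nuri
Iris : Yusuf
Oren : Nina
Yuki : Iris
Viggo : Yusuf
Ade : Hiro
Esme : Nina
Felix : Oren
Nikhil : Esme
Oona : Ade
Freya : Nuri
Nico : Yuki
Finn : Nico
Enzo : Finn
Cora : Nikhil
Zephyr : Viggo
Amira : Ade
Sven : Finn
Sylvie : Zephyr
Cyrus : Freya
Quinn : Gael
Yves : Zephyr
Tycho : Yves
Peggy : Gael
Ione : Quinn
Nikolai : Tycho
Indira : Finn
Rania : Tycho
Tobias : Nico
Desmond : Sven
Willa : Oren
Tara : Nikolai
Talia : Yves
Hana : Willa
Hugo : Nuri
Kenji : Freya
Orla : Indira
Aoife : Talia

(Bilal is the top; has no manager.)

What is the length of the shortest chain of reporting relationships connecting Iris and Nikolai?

6

Iris is 1 level below Yusuf, and Nikolai is 5 levels below Yusuf (their lowest common manager). The shortest path runs up from Iris to Yusuf and back down to Nikolai: 1 + 5 = 6 links.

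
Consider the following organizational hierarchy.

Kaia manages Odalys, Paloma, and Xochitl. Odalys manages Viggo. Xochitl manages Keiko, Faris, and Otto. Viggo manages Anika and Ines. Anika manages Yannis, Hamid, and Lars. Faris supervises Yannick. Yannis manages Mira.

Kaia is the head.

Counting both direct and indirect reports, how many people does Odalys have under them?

Odalys directly manages Viggo. Under Viggo: Ines, Anika, Lars, Hamid, Yannis, Mira (6). That's 7 in total.

7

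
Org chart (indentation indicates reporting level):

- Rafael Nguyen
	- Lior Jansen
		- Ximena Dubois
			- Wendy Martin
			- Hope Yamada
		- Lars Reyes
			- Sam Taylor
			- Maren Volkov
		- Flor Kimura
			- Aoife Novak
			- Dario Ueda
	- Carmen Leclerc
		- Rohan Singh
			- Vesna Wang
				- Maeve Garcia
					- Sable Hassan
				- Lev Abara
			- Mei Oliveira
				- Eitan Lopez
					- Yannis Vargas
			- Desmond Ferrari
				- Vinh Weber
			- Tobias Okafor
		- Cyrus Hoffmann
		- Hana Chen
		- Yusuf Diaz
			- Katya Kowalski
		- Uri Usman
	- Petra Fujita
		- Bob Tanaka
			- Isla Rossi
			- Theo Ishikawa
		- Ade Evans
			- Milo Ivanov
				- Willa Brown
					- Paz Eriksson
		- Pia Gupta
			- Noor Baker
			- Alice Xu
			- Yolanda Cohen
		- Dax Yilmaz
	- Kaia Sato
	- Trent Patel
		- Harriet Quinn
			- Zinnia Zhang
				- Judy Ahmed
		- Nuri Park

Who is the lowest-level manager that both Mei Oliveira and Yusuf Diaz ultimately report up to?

Carmen Leclerc

Mei Oliveira's chain of managers is Rohan Singh, Carmen Leclerc, Rafael Nguyen. Yusuf Diaz's chain of managers is Carmen Leclerc, Rafael Nguyen. The first manager that appears in both chains is Carmen Leclerc.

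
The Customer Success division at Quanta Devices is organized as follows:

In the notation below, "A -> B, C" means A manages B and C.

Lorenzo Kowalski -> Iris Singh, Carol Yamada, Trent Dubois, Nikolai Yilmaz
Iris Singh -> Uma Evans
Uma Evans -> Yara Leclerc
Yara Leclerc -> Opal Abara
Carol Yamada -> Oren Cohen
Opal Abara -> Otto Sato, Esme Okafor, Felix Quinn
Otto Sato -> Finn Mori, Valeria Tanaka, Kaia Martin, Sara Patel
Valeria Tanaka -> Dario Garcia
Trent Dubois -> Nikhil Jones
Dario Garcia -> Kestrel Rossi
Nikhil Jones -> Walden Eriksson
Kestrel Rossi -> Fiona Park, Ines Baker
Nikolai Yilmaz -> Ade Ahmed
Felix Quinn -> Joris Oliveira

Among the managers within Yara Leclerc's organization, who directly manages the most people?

Direct-report counts within Yara Leclerc's organization: Yara Leclerc has 1; Opal Abara has 3; Felix Quinn has 1; Otto Sato has 4; Valeria Tanaka has 1; Dario Garcia has 1; Kestrel Rossi has 2. The largest is 4, held by Otto Sato.

Otto Sato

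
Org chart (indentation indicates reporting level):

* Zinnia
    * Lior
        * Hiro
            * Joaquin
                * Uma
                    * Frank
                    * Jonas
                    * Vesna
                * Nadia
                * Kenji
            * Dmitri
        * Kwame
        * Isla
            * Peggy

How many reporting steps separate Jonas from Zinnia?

Chain from Jonas up to Zinnia: Jonas → Uma → Joaquin → Hiro → Lior → Zinnia. That is 5 steps up, so Jonas is 5 levels below Zinnia.

5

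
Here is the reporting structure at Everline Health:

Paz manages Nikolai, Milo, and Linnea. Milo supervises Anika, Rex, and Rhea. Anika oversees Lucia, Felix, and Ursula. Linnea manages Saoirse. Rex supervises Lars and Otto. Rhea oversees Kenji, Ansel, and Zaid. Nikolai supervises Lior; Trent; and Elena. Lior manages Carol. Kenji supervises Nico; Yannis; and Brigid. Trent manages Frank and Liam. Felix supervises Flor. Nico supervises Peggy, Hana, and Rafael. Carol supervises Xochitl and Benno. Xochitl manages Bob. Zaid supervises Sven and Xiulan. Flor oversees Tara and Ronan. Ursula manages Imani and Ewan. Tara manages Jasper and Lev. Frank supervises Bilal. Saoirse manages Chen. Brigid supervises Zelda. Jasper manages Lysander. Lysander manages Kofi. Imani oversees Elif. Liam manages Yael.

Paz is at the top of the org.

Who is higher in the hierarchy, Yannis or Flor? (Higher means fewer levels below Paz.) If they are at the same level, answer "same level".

same level

Both Yannis and Flor are 4 levels below Paz.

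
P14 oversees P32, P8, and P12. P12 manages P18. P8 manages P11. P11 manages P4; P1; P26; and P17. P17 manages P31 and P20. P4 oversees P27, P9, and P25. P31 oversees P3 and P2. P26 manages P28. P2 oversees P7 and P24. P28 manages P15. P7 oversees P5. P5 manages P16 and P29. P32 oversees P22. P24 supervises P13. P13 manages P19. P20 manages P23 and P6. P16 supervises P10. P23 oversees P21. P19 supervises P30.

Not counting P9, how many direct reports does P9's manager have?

2

P9 reports to P4. P4's other direct reports are P27, P25 — 2 peers.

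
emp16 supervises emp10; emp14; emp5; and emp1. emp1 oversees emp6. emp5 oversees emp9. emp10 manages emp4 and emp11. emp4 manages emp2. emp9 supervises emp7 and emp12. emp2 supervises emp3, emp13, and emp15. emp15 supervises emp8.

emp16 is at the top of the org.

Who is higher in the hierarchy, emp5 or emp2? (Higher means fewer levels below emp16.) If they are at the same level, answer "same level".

emp5

emp5 is 1 level below emp16; emp2 is 3. emp5 is higher.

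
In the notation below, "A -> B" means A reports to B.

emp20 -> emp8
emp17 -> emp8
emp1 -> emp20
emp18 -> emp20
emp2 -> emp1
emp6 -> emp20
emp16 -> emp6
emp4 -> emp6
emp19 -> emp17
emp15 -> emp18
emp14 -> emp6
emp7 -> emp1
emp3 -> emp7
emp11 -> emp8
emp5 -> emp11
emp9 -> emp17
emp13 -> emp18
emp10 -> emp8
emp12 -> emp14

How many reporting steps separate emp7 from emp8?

3

Chain from emp7 up to emp8: emp7 → emp1 → emp20 → emp8. That is 3 steps up, so emp7 is 3 levels below emp8.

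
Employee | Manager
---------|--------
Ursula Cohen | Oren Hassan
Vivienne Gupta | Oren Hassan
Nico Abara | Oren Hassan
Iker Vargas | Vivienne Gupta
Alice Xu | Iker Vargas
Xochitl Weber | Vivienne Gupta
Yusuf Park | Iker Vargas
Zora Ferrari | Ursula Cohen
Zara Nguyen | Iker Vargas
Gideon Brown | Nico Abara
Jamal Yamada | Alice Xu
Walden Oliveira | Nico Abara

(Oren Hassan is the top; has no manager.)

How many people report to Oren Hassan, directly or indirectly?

12

Oren Hassan directly manages Ursula Cohen, Vivienne Gupta, Nico Abara. Under Ursula Cohen: Zora Ferrari (1). Under Vivienne Gupta: Xochitl Weber, Iker Vargas, Zara Nguyen, Yusuf Park, Alice Xu, Jamal Yamada (6). Under Nico Abara: Walden Oliveira, Gideon Brown (2). So Oren Hassan's organization is 3 direct reports plus everyone under them: 2 + 7 + 3 = 12.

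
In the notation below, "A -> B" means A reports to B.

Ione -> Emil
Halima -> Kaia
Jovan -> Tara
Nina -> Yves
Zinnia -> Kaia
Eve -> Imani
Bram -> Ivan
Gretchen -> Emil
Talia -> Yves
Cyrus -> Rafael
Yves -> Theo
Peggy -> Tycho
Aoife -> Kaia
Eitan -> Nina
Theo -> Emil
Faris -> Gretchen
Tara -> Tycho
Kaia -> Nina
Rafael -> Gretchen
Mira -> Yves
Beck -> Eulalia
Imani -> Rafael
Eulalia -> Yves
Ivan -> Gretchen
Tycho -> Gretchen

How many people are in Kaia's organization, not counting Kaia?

Kaia directly manages Aoife, Zinnia, Halima. Aoife has no reports. Zinnia has no reports. Halima has no reports. So Kaia's organization is 3 direct reports plus everyone under them: 1 + 1 + 1 = 3.

3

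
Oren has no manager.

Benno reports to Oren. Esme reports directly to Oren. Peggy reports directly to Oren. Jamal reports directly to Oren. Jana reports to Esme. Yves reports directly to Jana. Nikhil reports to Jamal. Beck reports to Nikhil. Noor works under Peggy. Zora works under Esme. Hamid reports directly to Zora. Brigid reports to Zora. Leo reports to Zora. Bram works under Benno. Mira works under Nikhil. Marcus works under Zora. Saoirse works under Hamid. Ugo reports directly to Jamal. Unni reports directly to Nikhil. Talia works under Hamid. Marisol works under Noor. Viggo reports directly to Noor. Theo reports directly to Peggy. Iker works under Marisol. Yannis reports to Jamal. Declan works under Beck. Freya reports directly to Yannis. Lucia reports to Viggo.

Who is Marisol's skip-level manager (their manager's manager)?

Marisol reports to Noor, and Noor reports to Peggy. So Marisol's skip-level manager is Peggy.

Peggy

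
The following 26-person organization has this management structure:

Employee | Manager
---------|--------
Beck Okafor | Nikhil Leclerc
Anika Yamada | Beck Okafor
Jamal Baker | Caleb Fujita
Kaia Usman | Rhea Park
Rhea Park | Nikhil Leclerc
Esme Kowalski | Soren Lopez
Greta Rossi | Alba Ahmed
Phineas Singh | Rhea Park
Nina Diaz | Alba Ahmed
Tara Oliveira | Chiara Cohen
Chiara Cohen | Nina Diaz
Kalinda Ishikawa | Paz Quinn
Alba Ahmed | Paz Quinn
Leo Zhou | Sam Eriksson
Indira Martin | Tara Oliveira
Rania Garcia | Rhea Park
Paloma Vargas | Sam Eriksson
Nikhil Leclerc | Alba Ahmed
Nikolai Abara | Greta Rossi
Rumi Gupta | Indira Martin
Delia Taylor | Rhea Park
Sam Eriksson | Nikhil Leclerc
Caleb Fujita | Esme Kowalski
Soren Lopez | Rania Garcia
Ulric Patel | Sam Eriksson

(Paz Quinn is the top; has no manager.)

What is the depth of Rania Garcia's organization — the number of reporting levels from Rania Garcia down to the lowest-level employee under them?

The longest chain under Rania Garcia runs Rania Garcia → Soren Lopez → Esme Kowalski → Caleb Fujita → Jamal Baker, which is 4 levels below Rania Garcia.

4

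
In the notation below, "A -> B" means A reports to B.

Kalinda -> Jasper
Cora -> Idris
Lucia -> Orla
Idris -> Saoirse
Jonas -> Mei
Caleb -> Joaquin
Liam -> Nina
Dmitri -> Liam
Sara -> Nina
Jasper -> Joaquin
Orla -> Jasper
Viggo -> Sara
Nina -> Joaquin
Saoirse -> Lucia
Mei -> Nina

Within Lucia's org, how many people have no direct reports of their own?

The only person in Lucia's organization with no one reporting to them is Cora. That is 1.

1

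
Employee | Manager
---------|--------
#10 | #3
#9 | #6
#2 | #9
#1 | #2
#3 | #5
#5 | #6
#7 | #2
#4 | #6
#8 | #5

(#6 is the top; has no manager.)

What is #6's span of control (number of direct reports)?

3

#6 directly manages #9, #5, #4. That is 3 direct reports.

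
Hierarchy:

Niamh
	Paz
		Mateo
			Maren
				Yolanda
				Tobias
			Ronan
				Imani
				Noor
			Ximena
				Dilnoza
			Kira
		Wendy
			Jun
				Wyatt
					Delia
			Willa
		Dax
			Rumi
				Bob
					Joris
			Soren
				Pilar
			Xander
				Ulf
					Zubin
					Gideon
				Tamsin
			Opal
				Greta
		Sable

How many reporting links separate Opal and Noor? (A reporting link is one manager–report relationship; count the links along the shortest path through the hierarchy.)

Opal is 2 levels below Paz, and Noor is 3 levels below Paz (their lowest common manager). The shortest path runs up from Opal to Paz and back down to Noor: 2 + 3 = 5 links.

5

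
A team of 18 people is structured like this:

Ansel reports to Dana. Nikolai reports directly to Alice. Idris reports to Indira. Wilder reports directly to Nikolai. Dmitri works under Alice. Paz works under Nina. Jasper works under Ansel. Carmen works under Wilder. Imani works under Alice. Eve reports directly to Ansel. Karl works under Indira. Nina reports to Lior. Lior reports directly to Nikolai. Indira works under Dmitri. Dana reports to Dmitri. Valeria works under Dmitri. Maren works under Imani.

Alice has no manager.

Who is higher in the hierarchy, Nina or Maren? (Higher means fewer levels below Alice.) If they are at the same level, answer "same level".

Maren

Nina is 3 levels below Alice; Maren is 2. Maren is higher.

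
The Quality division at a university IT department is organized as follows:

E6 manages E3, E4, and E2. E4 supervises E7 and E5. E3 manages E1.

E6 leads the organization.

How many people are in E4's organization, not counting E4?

2

E4 directly manages E7, E5. E7 has no reports. E5 has no reports. So E4's organization is 2 direct reports plus everyone under them: 1 + 1 = 2.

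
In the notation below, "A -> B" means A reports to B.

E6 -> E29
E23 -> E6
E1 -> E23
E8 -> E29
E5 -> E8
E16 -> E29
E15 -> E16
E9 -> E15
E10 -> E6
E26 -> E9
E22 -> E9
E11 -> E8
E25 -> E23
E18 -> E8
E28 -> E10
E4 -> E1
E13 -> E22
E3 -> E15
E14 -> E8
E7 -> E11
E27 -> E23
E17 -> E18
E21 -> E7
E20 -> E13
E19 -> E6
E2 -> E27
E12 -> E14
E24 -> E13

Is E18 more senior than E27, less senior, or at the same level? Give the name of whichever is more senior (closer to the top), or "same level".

E18 is 2 levels below E29; E27 is 3. E18 is higher.

E18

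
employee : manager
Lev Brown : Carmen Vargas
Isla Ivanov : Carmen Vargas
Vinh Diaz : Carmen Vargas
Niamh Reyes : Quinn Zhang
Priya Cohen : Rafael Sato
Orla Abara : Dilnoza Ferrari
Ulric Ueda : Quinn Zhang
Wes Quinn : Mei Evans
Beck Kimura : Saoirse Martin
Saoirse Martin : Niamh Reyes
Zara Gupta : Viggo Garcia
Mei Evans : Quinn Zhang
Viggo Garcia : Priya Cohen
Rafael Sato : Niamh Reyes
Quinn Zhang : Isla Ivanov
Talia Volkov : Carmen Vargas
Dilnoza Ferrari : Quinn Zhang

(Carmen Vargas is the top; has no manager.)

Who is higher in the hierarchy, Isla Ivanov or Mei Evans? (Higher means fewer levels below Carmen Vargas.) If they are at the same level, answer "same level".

Isla Ivanov

Isla Ivanov is 1 level below Carmen Vargas; Mei Evans is 3. Isla Ivanov is higher.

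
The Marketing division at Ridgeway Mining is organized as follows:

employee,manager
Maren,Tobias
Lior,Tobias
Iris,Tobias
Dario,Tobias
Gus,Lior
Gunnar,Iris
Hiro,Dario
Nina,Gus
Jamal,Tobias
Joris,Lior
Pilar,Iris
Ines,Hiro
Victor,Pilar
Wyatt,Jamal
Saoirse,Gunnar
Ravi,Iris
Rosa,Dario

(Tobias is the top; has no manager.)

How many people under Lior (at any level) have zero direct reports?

2

The people in Lior's organization with no one reporting to them are Joris, Nina. That is 2.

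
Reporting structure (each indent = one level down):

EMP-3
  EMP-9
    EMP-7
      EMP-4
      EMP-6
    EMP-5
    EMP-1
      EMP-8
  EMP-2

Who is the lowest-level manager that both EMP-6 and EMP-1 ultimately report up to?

EMP-6's chain of managers is EMP-7, EMP-9, EMP-3. EMP-1's chain of managers is EMP-9, EMP-3. The first manager that appears in both chains is EMP-9.

EMP-9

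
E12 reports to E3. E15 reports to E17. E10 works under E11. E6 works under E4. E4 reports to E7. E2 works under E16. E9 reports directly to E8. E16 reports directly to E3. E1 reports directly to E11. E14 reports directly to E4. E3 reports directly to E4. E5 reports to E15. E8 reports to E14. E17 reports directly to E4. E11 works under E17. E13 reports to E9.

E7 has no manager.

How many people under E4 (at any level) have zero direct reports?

7

The people in E4's organization with no one reporting to them are E6, E12, E2, E1, E10, E5, E13. That is 7.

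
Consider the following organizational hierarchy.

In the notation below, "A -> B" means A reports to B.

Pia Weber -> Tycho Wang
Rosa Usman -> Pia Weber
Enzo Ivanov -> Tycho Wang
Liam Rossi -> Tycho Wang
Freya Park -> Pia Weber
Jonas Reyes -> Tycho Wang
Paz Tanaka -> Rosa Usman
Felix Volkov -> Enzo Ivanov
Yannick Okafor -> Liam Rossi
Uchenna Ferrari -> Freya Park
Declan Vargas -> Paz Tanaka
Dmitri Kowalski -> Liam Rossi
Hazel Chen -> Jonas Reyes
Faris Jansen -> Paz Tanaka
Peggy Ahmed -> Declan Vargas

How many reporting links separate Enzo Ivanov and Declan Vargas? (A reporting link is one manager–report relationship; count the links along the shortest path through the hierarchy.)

5

Enzo Ivanov is 1 level below Tycho Wang, and Declan Vargas is 4 levels below Tycho Wang (their lowest common manager). The shortest path runs up from Enzo Ivanov to Tycho Wang and back down to Declan Vargas: 1 + 4 = 5 links.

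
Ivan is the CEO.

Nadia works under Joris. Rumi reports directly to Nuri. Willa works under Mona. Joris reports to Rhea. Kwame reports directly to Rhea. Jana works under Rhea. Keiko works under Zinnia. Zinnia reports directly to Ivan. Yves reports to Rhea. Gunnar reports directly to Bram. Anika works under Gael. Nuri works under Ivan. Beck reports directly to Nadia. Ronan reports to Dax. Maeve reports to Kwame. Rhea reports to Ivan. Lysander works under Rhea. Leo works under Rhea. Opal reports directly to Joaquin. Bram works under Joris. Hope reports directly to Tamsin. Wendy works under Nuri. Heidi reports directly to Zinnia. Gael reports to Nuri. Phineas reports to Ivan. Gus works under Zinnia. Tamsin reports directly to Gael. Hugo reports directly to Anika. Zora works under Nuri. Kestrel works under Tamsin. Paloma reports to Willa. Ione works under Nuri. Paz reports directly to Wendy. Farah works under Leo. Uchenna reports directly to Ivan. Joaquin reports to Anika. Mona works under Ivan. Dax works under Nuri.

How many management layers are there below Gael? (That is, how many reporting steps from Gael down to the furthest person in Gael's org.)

The longest chain under Gael runs Gael → Anika → Joaquin → Opal, which is 3 levels below Gael.

3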